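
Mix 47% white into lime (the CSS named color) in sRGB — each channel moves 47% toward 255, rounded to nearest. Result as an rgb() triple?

CSS lime is rgb(0, 255, 0).
A 47% tint moves each channel 47% toward 255:
  R: 0 + 119.85 = 119.85 → 120
  G: 255 + 0.47×(255−255) = 255 + 0 = 255 → 255
  B: 0 + 0.47×(255−0) = 0 + 119.85 = 119.85 → 120

rgb(120, 255, 120)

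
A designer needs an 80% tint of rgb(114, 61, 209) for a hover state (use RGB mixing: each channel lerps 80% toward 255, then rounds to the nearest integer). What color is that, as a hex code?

Per channel, c → c + 0.8(255 − c):
  R: 114 + 0.8×(255−114) = 114 + 112.8 = 226.8 → 227
  G: 61 + 155.2 = 216.2 → 216
  B: 209 + 0.8×(255−209) = 209 + 36.8 = 245.8 → 246
rgb(227, 216, 246) = #E3D8F6.

#E3D8F6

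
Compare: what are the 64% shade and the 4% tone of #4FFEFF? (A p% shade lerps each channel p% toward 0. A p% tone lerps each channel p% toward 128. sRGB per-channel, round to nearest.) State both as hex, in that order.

#1C5B5C, #51F9FA

#4FFEFF is rgb(79, 254, 255).
64% shade:
  R: 79 + 0.64×(0−79) = 79 − 50.56 = 28.44 → 28
  G: 254 − 162.56 = 91.44 → 91
  B: 255 + 0.64×(0−255) = 255 − 163.2 = 91.8 → 92
  → #1C5B5C
4% tone:
  R: 79 + 1.96 = 80.96 → 81
  G: 254 − 5.04 = 248.96 → 249
  B: 255 + 0.04×(128−255) = 255 − 5.08 = 249.92 → 250
  → #51F9FA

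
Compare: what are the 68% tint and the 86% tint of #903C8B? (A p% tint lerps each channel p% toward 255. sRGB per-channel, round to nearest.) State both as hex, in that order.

#DBC1DA, #EFE4EF

#903C8B is rgb(144, 60, 139).
68% tint:
  R: 144 + 75.48 = 219.48 → 219
  G: 60 + 0.68×(255−60) = 60 + 132.6 = 192.6 → 193
  B: 139 + 0.68×(255−139) = 139 + 78.88 = 217.88 → 218
  → #DBC1DA
86% tint:
  R: 144 + 95.46 = 239.46 → 239
  G: 60 + 167.7 = 227.7 → 228
  B: 139 + 0.86×(255−139) = 139 + 99.76 = 238.76 → 239
  → #EFE4EF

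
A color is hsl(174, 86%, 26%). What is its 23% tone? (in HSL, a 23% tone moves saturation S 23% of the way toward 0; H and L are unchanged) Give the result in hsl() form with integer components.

S moves 23% from 86 toward 0: 86 − 19.78 = 66.22 → 66.
H and L are unchanged.

hsl(174, 66%, 26%)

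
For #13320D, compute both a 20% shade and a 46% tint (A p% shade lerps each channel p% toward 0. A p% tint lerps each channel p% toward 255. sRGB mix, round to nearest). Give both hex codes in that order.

#0F280A, #80907C

#13320D is rgb(19, 50, 13).
20% shade:
  R: 19 + 0.2×(0−19) = 19 − 3.8 = 15.2 → 15
  G: 50 + 0.2×(0−50) = 50 − 10 = 40 → 40
  B: 13 + 0.2×(0−13) = 13 − 2.6 = 10.4 → 10
  → #0F280A
46% tint:
  R: 19 + 0.46×(255−19) = 19 + 108.56 = 127.56 → 128
  G: 50 + 0.46×(255−50) = 50 + 94.3 = 144.3 → 144
  B: 13 + 0.46×(255−13) = 13 + 111.32 = 124.32 → 124
  → #80907C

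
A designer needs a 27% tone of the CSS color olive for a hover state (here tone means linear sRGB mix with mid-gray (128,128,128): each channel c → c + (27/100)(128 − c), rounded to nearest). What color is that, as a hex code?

CSS olive is rgb(128, 128, 0).
A 27% tone moves each channel 27% toward 128:
  R: 128 + 0.27×(128−128) = 128 + 0 = 128 → 128
  G: 128 + 0.27×(128−128) = 128 + 0 = 128 → 128
  B: 0 + 34.56 = 34.56 → 35
rgb(128, 128, 35) = #808023.

#808023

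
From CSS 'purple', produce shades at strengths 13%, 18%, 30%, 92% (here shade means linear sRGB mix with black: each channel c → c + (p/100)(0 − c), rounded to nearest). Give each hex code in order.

CSS purple is rgb(128, 0, 128).
13%: (128 − 16.64 = 111.36→111, 0→0, 128 − 16.64 = 111.36→111) → #6F006F
18%: (128 − 23.04 = 104.96→105, 0→0, 128 − 23.04 = 104.96→105) → #690069
30%: (128 − 38.4 = 89.6→90, 0→0, 128 − 38.4 = 89.6→90) → #5A005A
92%: (128 − 117.76 = 10.24→10, 0→0, 128 − 117.76 = 10.24→10) → #0A000A

#6F006F, #690069, #5A005A, #0A000A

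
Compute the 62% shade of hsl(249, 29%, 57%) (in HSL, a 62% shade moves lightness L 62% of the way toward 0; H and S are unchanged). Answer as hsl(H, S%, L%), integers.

hsl(249, 29%, 22%)

L moves 62% from 57 toward 0: 57 − 35.34 = 21.66 → 22.
H and S are unchanged.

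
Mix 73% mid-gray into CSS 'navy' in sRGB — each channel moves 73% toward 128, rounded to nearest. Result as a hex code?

CSS navy is rgb(0, 0, 128).
Per channel, c → c + 0.73(128 − c):
  R: 0 + 0.73×(128−0) = 0 + 93.44 = 93.44 → 93
  G: 0 + 93.44 = 93.44 → 93
  B: 128 + 0.73×(128−128) = 128 + 0 = 128 → 128
rgb(93, 93, 128) = #5d5d80.

#5d5d80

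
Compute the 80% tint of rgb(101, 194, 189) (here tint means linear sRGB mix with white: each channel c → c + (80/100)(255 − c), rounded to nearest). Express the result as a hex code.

An 80% tint moves each channel 80% toward 255:
  R: 101 + 123.2 = 224.2 → 224
  G: 194 + 0.8×(255−194) = 194 + 48.8 = 242.8 → 243
  B: 189 + 0.8×(255−189) = 189 + 52.8 = 241.8 → 242
rgb(224, 243, 242) = #E0F3F2.

#E0F3F2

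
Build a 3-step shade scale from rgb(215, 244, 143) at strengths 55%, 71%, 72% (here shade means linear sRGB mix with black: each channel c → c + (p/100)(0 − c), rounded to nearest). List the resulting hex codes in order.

55%: (215 − 118.25 = 96.75→97, 244 − 134.2 = 109.8→110, 143 − 78.65 = 64.35→64) → #616e40
71%: (215 − 152.65 = 62.35→62, 244 − 173.24 = 70.76→71, 143 − 101.53 = 41.47→41) → #3e4729
72%: (215 − 154.8 = 60.2→60, 244 − 175.68 = 68.32→68, 143 − 102.96 = 40.04→40) → #3c4428

#616e40, #3e4729, #3c4428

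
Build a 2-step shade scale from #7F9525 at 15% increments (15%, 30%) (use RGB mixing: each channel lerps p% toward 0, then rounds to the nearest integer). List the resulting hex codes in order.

#6C7F1F, #59681A

#7F9525 is rgb(127, 149, 37).
15%: (127 − 19.05 = 107.95→108, 149 − 22.35 = 126.65→127, 37 − 5.55 = 31.45→31) → #6C7F1F
30%: (127 − 38.1 = 88.9→89, 149 − 44.7 = 104.3→104, 37 − 11.1 = 25.9→26) → #59681A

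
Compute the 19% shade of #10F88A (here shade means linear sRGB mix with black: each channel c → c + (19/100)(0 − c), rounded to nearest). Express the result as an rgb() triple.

#10F88A is rgb(16, 248, 138).
Per channel, c → c + 0.19(0 − c):
  R: 16 − 3.04 = 12.96 → 13
  G: 248 − 47.12 = 200.88 → 201
  B: 138 + 0.19×(0−138) = 138 − 26.22 = 111.78 → 112

rgb(13, 201, 112)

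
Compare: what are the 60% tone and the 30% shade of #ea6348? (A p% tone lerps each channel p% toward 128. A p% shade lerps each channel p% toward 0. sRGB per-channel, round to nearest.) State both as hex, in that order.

#aa746a, #a44532

#ea6348 is rgb(234, 99, 72).
60% tone:
  R: 234 + 0.6×(128−234) = 234 − 63.6 = 170.4 → 170
  G: 99 + 0.6×(128−99) = 99 + 17.4 = 116.4 → 116
  B: 72 + 0.6×(128−72) = 72 + 33.6 = 105.6 → 106
  → #aa746a
30% shade:
  R: 234 + 0.3×(0−234) = 234 − 70.2 = 163.8 → 164
  G: 99 − 29.7 = 69.3 → 69
  B: 72 + 0.3×(0−72) = 72 − 21.6 = 50.4 → 50
  → #a44532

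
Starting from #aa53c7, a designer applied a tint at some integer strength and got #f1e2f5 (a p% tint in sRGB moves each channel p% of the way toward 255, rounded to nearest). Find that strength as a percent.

83%

#aa53c7 is rgb(170, 83, 199); #f1e2f5 is rgb(241, 226, 245).
On the G channel (widest range): 226 ≈ 83 + (p/100)(255 − 83), so p ≈ 100×(226 − 83)/(255 − 83) = 14300/172 = 83.14.
p = 83 reproduces all three channels after rounding.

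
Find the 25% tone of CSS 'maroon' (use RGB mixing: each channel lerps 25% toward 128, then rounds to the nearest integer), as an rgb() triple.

rgb(128, 32, 32)

CSS maroon is rgb(128, 0, 0).
A 25% tone moves each channel 25% toward 128:
  R: 128 + 0.25×(128−128) = 128 + 0 = 128 → 128
  G: 0 + 0.25×(128−0) = 0 + 32 = 32 → 32
  B: 0 + 0.25×(128−0) = 0 + 32 = 32 → 32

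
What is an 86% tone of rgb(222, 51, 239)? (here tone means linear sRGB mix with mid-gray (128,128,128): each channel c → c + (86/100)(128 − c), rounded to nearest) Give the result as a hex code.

#8D7590

Per channel, c → c + 0.86(128 − c):
  R: 222 − 80.84 = 141.16 → 141
  G: 51 + 0.86×(128−51) = 51 + 66.22 = 117.22 → 117
  B: 239 + 0.86×(128−239) = 239 − 95.46 = 143.54 → 144
rgb(141, 117, 144) = #8D7590.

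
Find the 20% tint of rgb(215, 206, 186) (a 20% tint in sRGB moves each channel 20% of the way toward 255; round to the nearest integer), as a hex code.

#DFD8C8

A 20% tint moves each channel 20% toward 255:
  R: 215 + 0.2×(255−215) = 215 + 8 = 223 → 223
  G: 206 + 9.8 = 215.8 → 216
  B: 186 + 0.2×(255−186) = 186 + 13.8 = 199.8 → 200
rgb(223, 216, 200) = #DFD8C8.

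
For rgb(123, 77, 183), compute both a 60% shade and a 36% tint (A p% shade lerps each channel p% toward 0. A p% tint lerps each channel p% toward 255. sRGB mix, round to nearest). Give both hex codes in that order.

60% shade:
  R: 123 − 73.8 = 49.2 → 49
  G: 77 + 0.6×(0−77) = 77 − 46.2 = 30.8 → 31
  B: 183 − 109.8 = 73.2 → 73
  → #311f49
36% tint:
  R: 123 + 0.36×(255−123) = 123 + 47.52 = 170.52 → 171
  G: 77 + 0.36×(255−77) = 77 + 64.08 = 141.08 → 141
  B: 183 + 0.36×(255−183) = 183 + 25.92 = 208.92 → 209
  → #ab8dd1

#311f49, #ab8dd1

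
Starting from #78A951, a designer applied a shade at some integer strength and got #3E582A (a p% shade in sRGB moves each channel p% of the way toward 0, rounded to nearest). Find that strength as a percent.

#78A951 is rgb(120, 169, 81); #3E582A is rgb(62, 88, 42).
On the G channel (widest range): 88 ≈ 169 + (p/100)(0 − 169), so p ≈ 100×(88 − 169)/(0 − 169) = -8100/-169 = 47.93.
p = 48 reproduces all three channels after rounding.

48%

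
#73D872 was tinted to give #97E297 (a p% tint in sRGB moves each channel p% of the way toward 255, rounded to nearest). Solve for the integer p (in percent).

26%

#73D872 is rgb(115, 216, 114); #97E297 is rgb(151, 226, 151).
On the B channel (widest range): 151 ≈ 114 + (p/100)(255 − 114), so p ≈ 100×(151 − 114)/(255 − 114) = 3700/141 = 26.24.
p = 26 reproduces all three channels after rounding.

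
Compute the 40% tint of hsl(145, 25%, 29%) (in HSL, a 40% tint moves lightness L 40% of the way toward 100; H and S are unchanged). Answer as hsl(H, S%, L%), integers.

hsl(145, 25%, 57%)

L moves 40% from 29 toward 100: 29 + 28.4 = 57.4 → 57.
H and S are unchanged.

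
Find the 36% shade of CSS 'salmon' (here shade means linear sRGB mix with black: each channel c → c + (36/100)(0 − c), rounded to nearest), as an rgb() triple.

CSS salmon is rgb(250, 128, 114).
Per channel, c → c + 0.36(0 − c):
  R: 250 + 0.36×(0−250) = 250 − 90 = 160 → 160
  G: 128 + 0.36×(0−128) = 128 − 46.08 = 81.92 → 82
  B: 114 − 41.04 = 72.96 → 73

rgb(160, 82, 73)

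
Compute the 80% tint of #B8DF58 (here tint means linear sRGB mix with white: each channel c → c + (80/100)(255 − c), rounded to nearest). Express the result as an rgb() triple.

#B8DF58 is rgb(184, 223, 88).
Lerp each channel 80% toward 255:
  R: 184 + 56.8 = 240.8 → 241
  G: 223 + 0.8×(255−223) = 223 + 25.6 = 248.6 → 249
  B: 88 + 0.8×(255−88) = 88 + 133.6 = 221.6 → 222

rgb(241, 249, 222)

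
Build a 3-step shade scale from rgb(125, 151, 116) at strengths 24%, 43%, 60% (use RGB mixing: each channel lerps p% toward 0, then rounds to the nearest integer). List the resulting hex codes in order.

24%: (125 − 30 = 95→95, 151 − 36.24 = 114.76→115, 116 − 27.84 = 88.16→88) → #5f7358
43%: (125 − 53.75 = 71.25→71, 151 − 64.93 = 86.07→86, 116 − 49.88 = 66.12→66) → #475642
60%: (125 − 75 = 50→50, 151 − 90.6 = 60.4→60, 116 − 69.6 = 46.4→46) → #323c2e

#5f7358, #475642, #323c2e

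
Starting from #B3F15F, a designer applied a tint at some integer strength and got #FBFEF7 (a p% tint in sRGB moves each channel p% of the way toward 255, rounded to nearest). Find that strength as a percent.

95%

#B3F15F is rgb(179, 241, 95); #FBFEF7 is rgb(251, 254, 247).
On the B channel (widest range): 247 ≈ 95 + (p/100)(255 − 95), so p ≈ 100×(247 − 95)/(255 − 95) = 15200/160 = 95.00.
p = 95 reproduces all three channels after rounding.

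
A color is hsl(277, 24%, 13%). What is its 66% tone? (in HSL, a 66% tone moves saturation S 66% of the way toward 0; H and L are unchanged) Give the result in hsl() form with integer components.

S moves 66% from 24 toward 0: 24 − 15.84 = 8.16 → 8.
H and L are unchanged.

hsl(277, 8%, 13%)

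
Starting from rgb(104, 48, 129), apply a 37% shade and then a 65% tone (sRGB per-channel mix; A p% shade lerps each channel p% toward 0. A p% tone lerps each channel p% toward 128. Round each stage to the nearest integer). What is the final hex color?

A 37% shade moves each channel 37% toward 0:
  R: 104 + 0.37×(0−104) = 104 − 38.48 = 65.52 → 66
  G: 48 + 0.37×(0−48) = 48 − 17.76 = 30.24 → 30
  B: 129 − 47.73 = 81.27 → 81
After the shade: rgb(66, 30, 81) = #421e51.
Per channel, c → c + 0.65(128 − c):
  R: 66 + 40.3 = 106.3 → 106
  G: 30 + 63.7 = 93.7 → 94
  B: 81 + 0.65×(128−81) = 81 + 30.55 = 111.55 → 112
rgb(106, 94, 112) = #6a5e70.

#6a5e70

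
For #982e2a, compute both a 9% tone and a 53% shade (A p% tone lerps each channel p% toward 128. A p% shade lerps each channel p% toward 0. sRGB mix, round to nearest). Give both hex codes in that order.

#963532, #471614

#982e2a is rgb(152, 46, 42).
9% tone:
  R: 152 − 2.16 = 149.84 → 150
  G: 46 + 0.09×(128−46) = 46 + 7.38 = 53.38 → 53
  B: 42 + 0.09×(128−42) = 42 + 7.74 = 49.74 → 50
  → #963532
53% shade:
  R: 152 + 0.53×(0−152) = 152 − 80.56 = 71.44 → 71
  G: 46 + 0.53×(0−46) = 46 − 24.38 = 21.62 → 22
  B: 42 + 0.53×(0−42) = 42 − 22.26 = 19.74 → 20
  → #471614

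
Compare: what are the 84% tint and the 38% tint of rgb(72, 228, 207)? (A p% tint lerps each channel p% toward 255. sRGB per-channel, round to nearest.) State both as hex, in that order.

#E2FBF7, #8EEEE1

84% tint:
  R: 72 + 153.72 = 225.72 → 226
  G: 228 + 0.84×(255−228) = 228 + 22.68 = 250.68 → 251
  B: 207 + 0.84×(255−207) = 207 + 40.32 = 247.32 → 247
  → #E2FBF7
38% tint:
  R: 72 + 0.38×(255−72) = 72 + 69.54 = 141.54 → 142
  G: 228 + 10.26 = 238.26 → 238
  B: 207 + 18.24 = 225.24 → 225
  → #8EEEE1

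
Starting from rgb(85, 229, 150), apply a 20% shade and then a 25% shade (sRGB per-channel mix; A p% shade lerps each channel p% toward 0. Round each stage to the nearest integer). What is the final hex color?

#33895a

Lerp each channel 20% toward 0:
  R: 85 − 17 = 68 → 68
  G: 229 + 0.2×(0−229) = 229 − 45.8 = 183.2 → 183
  B: 150 − 30 = 120 → 120
After the shade: rgb(68, 183, 120) = #44b778.
Lerp each channel 25% toward 0:
  R: 68 − 17 = 51 → 51
  G: 183 − 45.75 = 137.25 → 137
  B: 120 − 30 = 90 → 90
rgb(51, 137, 90) = #33895a.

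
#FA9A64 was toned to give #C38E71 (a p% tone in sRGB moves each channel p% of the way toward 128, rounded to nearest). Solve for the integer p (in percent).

#FA9A64 is rgb(250, 154, 100); #C38E71 is rgb(195, 142, 113).
On the R channel (widest range): 195 ≈ 250 + (p/100)(128 − 250), so p ≈ 100×(195 − 250)/(128 − 250) = -5500/-122 = 45.08.
p = 45 reproduces all three channels after rounding.

45%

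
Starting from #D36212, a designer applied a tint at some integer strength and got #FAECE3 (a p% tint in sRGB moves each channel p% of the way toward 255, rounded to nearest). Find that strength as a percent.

#D36212 is rgb(211, 98, 18); #FAECE3 is rgb(250, 236, 227).
On the B channel (widest range): 227 ≈ 18 + (p/100)(255 − 18), so p ≈ 100×(227 − 18)/(255 − 18) = 20900/237 = 88.19.
p = 88 reproduces all three channels after rounding.

88%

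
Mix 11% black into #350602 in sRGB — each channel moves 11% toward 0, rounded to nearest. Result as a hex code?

#350602 is rgb(53, 6, 2).
An 11% shade moves each channel 11% toward 0:
  R: 53 − 5.83 = 47.17 → 47
  G: 6 + 0.11×(0−6) = 6 − 0.66 = 5.34 → 5
  B: 2 + 0.11×(0−2) = 2 − 0.22 = 1.78 → 2
rgb(47, 5, 2) = #2f0502.

#2f0502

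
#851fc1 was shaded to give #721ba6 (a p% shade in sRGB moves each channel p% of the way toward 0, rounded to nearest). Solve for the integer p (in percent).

#851fc1 is rgb(133, 31, 193); #721ba6 is rgb(114, 27, 166).
On the B channel (widest range): 166 ≈ 193 + (p/100)(0 − 193), so p ≈ 100×(166 − 193)/(0 − 193) = -2700/-193 = 13.99.
p = 14 reproduces all three channels after rounding.

14%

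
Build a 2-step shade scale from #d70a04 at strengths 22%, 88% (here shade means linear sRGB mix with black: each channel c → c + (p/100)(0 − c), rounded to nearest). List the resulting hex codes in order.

#a80803, #1a0100

#d70a04 is rgb(215, 10, 4).
22%: (215 − 47.3 = 167.7→168, 10 − 2.2 = 7.8→8, 4 − 0.88 = 3.12→3) → #a80803
88%: (215 − 189.2 = 25.8→26, 10 − 8.8 = 1.2→1, 4 − 3.52 = 0.48→0) → #1a0100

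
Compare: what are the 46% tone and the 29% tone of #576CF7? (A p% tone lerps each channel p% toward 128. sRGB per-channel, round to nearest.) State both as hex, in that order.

#576CF7 is rgb(87, 108, 247).
46% tone:
  R: 87 + 18.86 = 105.86 → 106
  G: 108 + 9.2 = 117.2 → 117
  B: 247 + 0.46×(128−247) = 247 − 54.74 = 192.26 → 192
  → #6A75C0
29% tone:
  R: 87 + 0.29×(128−87) = 87 + 11.89 = 98.89 → 99
  G: 108 + 0.29×(128−108) = 108 + 5.8 = 113.8 → 114
  B: 247 + 0.29×(128−247) = 247 − 34.51 = 212.49 → 212
  → #6372D4

#6A75C0, #6372D4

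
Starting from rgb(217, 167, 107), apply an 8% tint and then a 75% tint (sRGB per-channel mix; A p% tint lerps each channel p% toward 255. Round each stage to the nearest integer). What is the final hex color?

Per channel, c → c + 0.08(255 − c):
  R: 217 + 3.04 = 220.04 → 220
  G: 167 + 0.08×(255−167) = 167 + 7.04 = 174.04 → 174
  B: 107 + 11.84 = 118.84 → 119
After the tint: rgb(220, 174, 119) = #dcae77.
Per channel, c → c + 0.75(255 − c):
  R: 220 + 0.75×(255−220) = 220 + 26.25 = 246.25 → 246
  G: 174 + 60.75 = 234.75 → 235
  B: 119 + 0.75×(255−119) = 119 + 102 = 221 → 221
rgb(246, 235, 221) = #f6ebdd.

#f6ebdd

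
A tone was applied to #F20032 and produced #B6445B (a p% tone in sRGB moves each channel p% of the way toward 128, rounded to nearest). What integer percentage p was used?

53%

#F20032 is rgb(242, 0, 50); #B6445B is rgb(182, 68, 91).
On the G channel (widest range): 68 ≈ 0 + (p/100)(128 − 0), so p ≈ 100×(68 − 0)/(128 − 0) = 6800/128 = 53.12.
p = 53 reproduces all three channels after rounding.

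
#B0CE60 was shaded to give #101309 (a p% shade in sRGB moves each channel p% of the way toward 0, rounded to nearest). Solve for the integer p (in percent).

91%

#B0CE60 is rgb(176, 206, 96); #101309 is rgb(16, 19, 9).
On the G channel (widest range): 19 ≈ 206 + (p/100)(0 − 206), so p ≈ 100×(19 − 206)/(0 − 206) = -18700/-206 = 90.78.
p = 91 reproduces all three channels after rounding.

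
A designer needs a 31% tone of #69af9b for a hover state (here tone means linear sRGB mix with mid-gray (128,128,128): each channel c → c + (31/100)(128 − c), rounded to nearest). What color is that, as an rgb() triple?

#69af9b is rgb(105, 175, 155).
Lerp each channel 31% toward 128:
  R: 105 + 0.31×(128−105) = 105 + 7.13 = 112.13 → 112
  G: 175 − 14.57 = 160.43 → 160
  B: 155 + 0.31×(128−155) = 155 − 8.37 = 146.63 → 147

rgb(112, 160, 147)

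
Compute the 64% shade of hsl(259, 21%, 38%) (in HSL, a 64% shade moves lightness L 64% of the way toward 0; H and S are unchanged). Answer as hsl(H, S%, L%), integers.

L moves 64% from 38 toward 0: 38 − 24.32 = 13.68 → 14.
H and S are unchanged.

hsl(259, 21%, 14%)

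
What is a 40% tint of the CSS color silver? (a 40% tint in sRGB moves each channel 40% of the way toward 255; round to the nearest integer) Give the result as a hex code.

CSS silver is rgb(192, 192, 192).
Lerp each channel 40% toward 255:
  R: 192 + 0.4×(255−192) = 192 + 25.2 = 217.2 → 217
  G: 192 + 25.2 = 217.2 → 217
  B: 192 + 0.4×(255−192) = 192 + 25.2 = 217.2 → 217
rgb(217, 217, 217) = #d9d9d9.

#d9d9d9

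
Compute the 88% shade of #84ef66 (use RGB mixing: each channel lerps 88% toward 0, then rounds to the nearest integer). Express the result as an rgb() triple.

#84ef66 is rgb(132, 239, 102).
Per channel, c → c + 0.88(0 − c):
  R: 132 + 0.88×(0−132) = 132 − 116.16 = 15.84 → 16
  G: 239 − 210.32 = 28.68 → 29
  B: 102 + 0.88×(0−102) = 102 − 89.76 = 12.24 → 12

rgb(16, 29, 12)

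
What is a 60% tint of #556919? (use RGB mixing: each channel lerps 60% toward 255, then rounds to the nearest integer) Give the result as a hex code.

#556919 is rgb(85, 105, 25).
Lerp each channel 60% toward 255:
  R: 85 + 102 = 187 → 187
  G: 105 + 0.6×(255−105) = 105 + 90 = 195 → 195
  B: 25 + 0.6×(255−25) = 25 + 138 = 163 → 163
rgb(187, 195, 163) = #BBC3A3.

#BBC3A3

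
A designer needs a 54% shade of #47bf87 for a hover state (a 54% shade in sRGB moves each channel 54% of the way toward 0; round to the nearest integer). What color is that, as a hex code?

#21583e

#47bf87 is rgb(71, 191, 135).
A 54% shade moves each channel 54% toward 0:
  R: 71 − 38.34 = 32.66 → 33
  G: 191 + 0.54×(0−191) = 191 − 103.14 = 87.86 → 88
  B: 135 + 0.54×(0−135) = 135 − 72.9 = 62.1 → 62
rgb(33, 88, 62) = #21583e.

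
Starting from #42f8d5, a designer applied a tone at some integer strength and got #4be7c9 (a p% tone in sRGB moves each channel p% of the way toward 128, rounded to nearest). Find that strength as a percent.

#42f8d5 is rgb(66, 248, 213); #4be7c9 is rgb(75, 231, 201).
On the G channel (widest range): 231 ≈ 248 + (p/100)(128 − 248), so p ≈ 100×(231 − 248)/(128 − 248) = -1700/-120 = 14.17.
p = 14 reproduces all three channels after rounding.

14%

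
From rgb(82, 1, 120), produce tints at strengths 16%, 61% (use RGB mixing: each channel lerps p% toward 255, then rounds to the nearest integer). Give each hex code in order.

#6E2A8E, #BC9CCA

16%: (82 + 27.68 = 109.68→110, 1 + 40.64 = 41.64→42, 120 + 21.6 = 141.6→142) → #6E2A8E
61%: (82 + 105.53 = 187.53→188, 1 + 154.94 = 155.94→156, 120 + 82.35 = 202.35→202) → #BC9CCA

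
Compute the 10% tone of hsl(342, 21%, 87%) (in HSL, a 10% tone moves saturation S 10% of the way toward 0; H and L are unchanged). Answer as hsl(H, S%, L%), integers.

S moves 10% from 21 toward 0: 21 − 2.1 = 18.9 → 19.
H and L are unchanged.

hsl(342, 19%, 87%)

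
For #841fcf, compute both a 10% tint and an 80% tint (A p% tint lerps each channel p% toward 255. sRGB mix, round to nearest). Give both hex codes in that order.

#9035d4, #e6d2f5

#841fcf is rgb(132, 31, 207).
10% tint:
  R: 132 + 12.3 = 144.3 → 144
  G: 31 + 0.1×(255−31) = 31 + 22.4 = 53.4 → 53
  B: 207 + 4.8 = 211.8 → 212
  → #9035d4
80% tint:
  R: 132 + 0.8×(255−132) = 132 + 98.4 = 230.4 → 230
  G: 31 + 179.2 = 210.2 → 210
  B: 207 + 0.8×(255−207) = 207 + 38.4 = 245.4 → 245
  → #e6d2f5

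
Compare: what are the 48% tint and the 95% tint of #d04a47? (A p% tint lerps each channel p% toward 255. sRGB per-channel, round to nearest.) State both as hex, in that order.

#d04a47 is rgb(208, 74, 71).
48% tint:
  R: 208 + 22.56 = 230.56 → 231
  G: 74 + 86.88 = 160.88 → 161
  B: 71 + 0.48×(255−71) = 71 + 88.32 = 159.32 → 159
  → #e7a19f
95% tint:
  R: 208 + 0.95×(255−208) = 208 + 44.65 = 252.65 → 253
  G: 74 + 171.95 = 245.95 → 246
  B: 71 + 0.95×(255−71) = 71 + 174.8 = 245.8 → 246
  → #fdf6f6

#e7a19f, #fdf6f6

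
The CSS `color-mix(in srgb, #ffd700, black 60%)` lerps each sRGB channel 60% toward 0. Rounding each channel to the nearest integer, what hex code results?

#665600

#ffd700 is rgb(255, 215, 0).
Lerp each channel 60% toward 0:
  R: 255 + 0.6×(0−255) = 255 − 153 = 102 → 102
  G: 215 + 0.6×(0−215) = 215 − 129 = 86 → 86
  B: 0 + 0 = 0 → 0
rgb(102, 86, 0) = #665600.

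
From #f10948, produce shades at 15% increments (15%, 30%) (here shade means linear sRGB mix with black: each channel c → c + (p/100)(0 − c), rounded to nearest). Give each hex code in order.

#f10948 is rgb(241, 9, 72).
15%: (241 − 36.15 = 204.85→205, 9 − 1.35 = 7.65→8, 72 − 10.8 = 61.2→61) → #cd083d
30%: (241 − 72.3 = 168.7→169, 9 − 2.7 = 6.3→6, 72 − 21.6 = 50.4→50) → #a90632

#cd083d, #a90632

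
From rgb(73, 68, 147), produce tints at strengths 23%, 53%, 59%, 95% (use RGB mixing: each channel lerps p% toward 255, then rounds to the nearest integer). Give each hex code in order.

23%: (73 + 41.86 = 114.86→115, 68 + 43.01 = 111.01→111, 147 + 24.84 = 171.84→172) → #736FAC
53%: (73 + 96.46 = 169.46→169, 68 + 99.11 = 167.11→167, 147 + 57.24 = 204.24→204) → #A9A7CC
59%: (73 + 107.38 = 180.38→180, 68 + 110.33 = 178.33→178, 147 + 63.72 = 210.72→211) → #B4B2D3
95%: (73 + 172.9 = 245.9→246, 68 + 177.65 = 245.65→246, 147 + 102.6 = 249.6→250) → #F6F6FA

#736FAC, #A9A7CC, #B4B2D3, #F6F6FA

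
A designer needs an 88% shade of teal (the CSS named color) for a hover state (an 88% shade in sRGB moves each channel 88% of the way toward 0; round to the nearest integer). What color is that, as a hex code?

#000f0f

CSS teal is rgb(0, 128, 128).
An 88% shade moves each channel 88% toward 0:
  R: 0 + 0.88×(0−0) = 0 + 0 = 0 → 0
  G: 128 + 0.88×(0−128) = 128 − 112.64 = 15.36 → 15
  B: 128 + 0.88×(0−128) = 128 − 112.64 = 15.36 → 15
rgb(0, 15, 15) = #000f0f.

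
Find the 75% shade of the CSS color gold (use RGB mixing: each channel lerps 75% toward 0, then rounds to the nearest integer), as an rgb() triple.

rgb(64, 54, 0)

CSS gold is rgb(255, 215, 0).
A 75% shade moves each channel 75% toward 0:
  R: 255 + 0.75×(0−255) = 255 − 191.25 = 63.75 → 64
  G: 215 − 161.25 = 53.75 → 54
  B: 0 + 0.75×(0−0) = 0 + 0 = 0 → 0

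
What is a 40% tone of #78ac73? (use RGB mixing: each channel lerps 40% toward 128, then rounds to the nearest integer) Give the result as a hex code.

#78ac73 is rgb(120, 172, 115).
Per channel, c → c + 0.4(128 − c):
  R: 120 + 3.2 = 123.2 → 123
  G: 172 − 17.6 = 154.4 → 154
  B: 115 + 5.2 = 120.2 → 120
rgb(123, 154, 120) = #7b9a78.

#7b9a78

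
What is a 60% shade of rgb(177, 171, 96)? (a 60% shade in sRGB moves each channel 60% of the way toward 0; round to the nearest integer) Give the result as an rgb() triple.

rgb(71, 68, 38)

Lerp each channel 60% toward 0:
  R: 177 − 106.2 = 70.8 → 71
  G: 171 + 0.6×(0−171) = 171 − 102.6 = 68.4 → 68
  B: 96 + 0.6×(0−96) = 96 − 57.6 = 38.4 → 38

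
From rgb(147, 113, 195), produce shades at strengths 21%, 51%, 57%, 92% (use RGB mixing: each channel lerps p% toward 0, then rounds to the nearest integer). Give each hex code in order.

#74599a, #483760, #3f3154, #0c0910

21%: (147 − 30.87 = 116.13→116, 113 − 23.73 = 89.27→89, 195 − 40.95 = 154.05→154) → #74599a
51%: (147 − 74.97 = 72.03→72, 113 − 57.63 = 55.37→55, 195 − 99.45 = 95.55→96) → #483760
57%: (147 − 83.79 = 63.21→63, 113 − 64.41 = 48.59→49, 195 − 111.15 = 83.85→84) → #3f3154
92%: (147 − 135.24 = 11.76→12, 113 − 103.96 = 9.04→9, 195 − 179.4 = 15.6→16) → #0c0910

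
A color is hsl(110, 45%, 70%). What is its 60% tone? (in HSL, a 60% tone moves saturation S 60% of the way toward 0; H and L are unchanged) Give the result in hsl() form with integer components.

S moves 60% from 45 toward 0: 45 − 27 = 18 → 18.
H and L are unchanged.

hsl(110, 18%, 70%)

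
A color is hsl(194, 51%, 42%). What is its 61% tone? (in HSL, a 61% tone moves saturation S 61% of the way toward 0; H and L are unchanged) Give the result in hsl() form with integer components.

hsl(194, 20%, 42%)

S moves 61% from 51 toward 0: 51 − 31.11 = 19.89 → 20.
H and L are unchanged.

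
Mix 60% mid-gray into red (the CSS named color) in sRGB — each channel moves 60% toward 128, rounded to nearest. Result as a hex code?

CSS red is rgb(255, 0, 0).
Lerp each channel 60% toward 128:
  R: 255 + 0.6×(128−255) = 255 − 76.2 = 178.8 → 179
  G: 0 + 76.8 = 76.8 → 77
  B: 0 + 76.8 = 76.8 → 77
rgb(179, 77, 77) = #B34D4D.

#B34D4D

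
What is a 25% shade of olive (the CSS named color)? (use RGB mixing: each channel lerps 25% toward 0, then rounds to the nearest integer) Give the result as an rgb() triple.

rgb(96, 96, 0)

CSS olive is rgb(128, 128, 0).
Lerp each channel 25% toward 0:
  R: 128 + 0.25×(0−128) = 128 − 32 = 96 → 96
  G: 128 + 0.25×(0−128) = 128 − 32 = 96 → 96
  B: 0 + 0.25×(0−0) = 0 + 0 = 0 → 0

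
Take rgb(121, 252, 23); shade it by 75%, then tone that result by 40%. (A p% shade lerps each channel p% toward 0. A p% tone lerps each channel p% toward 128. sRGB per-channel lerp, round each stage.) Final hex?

Lerp each channel 75% toward 0:
  R: 121 − 90.75 = 30.25 → 30
  G: 252 + 0.75×(0−252) = 252 − 189 = 63 → 63
  B: 23 + 0.75×(0−23) = 23 − 17.25 = 5.75 → 6
After the shade: rgb(30, 63, 6) = #1E3F06.
Per channel, c → c + 0.4(128 − c):
  R: 30 + 0.4×(128−30) = 30 + 39.2 = 69.2 → 69
  G: 63 + 0.4×(128−63) = 63 + 26 = 89 → 89
  B: 6 + 0.4×(128−6) = 6 + 48.8 = 54.8 → 55
rgb(69, 89, 55) = #455937.

#455937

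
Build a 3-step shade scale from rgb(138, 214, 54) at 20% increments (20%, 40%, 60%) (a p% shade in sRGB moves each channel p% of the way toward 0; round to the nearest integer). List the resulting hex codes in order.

20%: (138 − 27.6 = 110.4→110, 214 − 42.8 = 171.2→171, 54 − 10.8 = 43.2→43) → #6eab2b
40%: (138 − 55.2 = 82.8→83, 214 − 85.6 = 128.4→128, 54 − 21.6 = 32.4→32) → #538020
60%: (138 − 82.8 = 55.2→55, 214 − 128.4 = 85.6→86, 54 − 32.4 = 21.6→22) → #375616

#6eab2b, #538020, #375616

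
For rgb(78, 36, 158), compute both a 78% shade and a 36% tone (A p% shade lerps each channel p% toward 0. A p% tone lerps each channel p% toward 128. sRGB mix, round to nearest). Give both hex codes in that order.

78% shade:
  R: 78 + 0.78×(0−78) = 78 − 60.84 = 17.16 → 17
  G: 36 + 0.78×(0−36) = 36 − 28.08 = 7.92 → 8
  B: 158 + 0.78×(0−158) = 158 − 123.24 = 34.76 → 35
  → #110823
36% tone:
  R: 78 + 18 = 96 → 96
  G: 36 + 0.36×(128−36) = 36 + 33.12 = 69.12 → 69
  B: 158 + 0.36×(128−158) = 158 − 10.8 = 147.2 → 147
  → #604593

#110823, #604593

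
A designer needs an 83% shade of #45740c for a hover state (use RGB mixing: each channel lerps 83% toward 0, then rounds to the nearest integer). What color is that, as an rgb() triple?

#45740c is rgb(69, 116, 12).
Per channel, c → c + 0.83(0 − c):
  R: 69 + 0.83×(0−69) = 69 − 57.27 = 11.73 → 12
  G: 116 − 96.28 = 19.72 → 20
  B: 12 + 0.83×(0−12) = 12 − 9.96 = 2.04 → 2

rgb(12, 20, 2)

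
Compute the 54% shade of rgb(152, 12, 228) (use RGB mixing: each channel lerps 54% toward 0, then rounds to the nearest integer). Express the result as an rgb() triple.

A 54% shade moves each channel 54% toward 0:
  R: 152 − 82.08 = 69.92 → 70
  G: 12 + 0.54×(0−12) = 12 − 6.48 = 5.52 → 6
  B: 228 + 0.54×(0−228) = 228 − 123.12 = 104.88 → 105

rgb(70, 6, 105)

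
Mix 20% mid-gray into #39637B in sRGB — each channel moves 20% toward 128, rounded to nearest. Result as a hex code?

#47697C

#39637B is rgb(57, 99, 123).
Lerp each channel 20% toward 128:
  R: 57 + 0.2×(128−57) = 57 + 14.2 = 71.2 → 71
  G: 99 + 0.2×(128−99) = 99 + 5.8 = 104.8 → 105
  B: 123 + 1 = 124 → 124
rgb(71, 105, 124) = #47697C.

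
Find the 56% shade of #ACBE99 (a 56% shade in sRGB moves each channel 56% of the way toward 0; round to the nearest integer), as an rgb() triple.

rgb(76, 84, 67)

#ACBE99 is rgb(172, 190, 153).
A 56% shade moves each channel 56% toward 0:
  R: 172 + 0.56×(0−172) = 172 − 96.32 = 75.68 → 76
  G: 190 + 0.56×(0−190) = 190 − 106.4 = 83.6 → 84
  B: 153 + 0.56×(0−153) = 153 − 85.68 = 67.32 → 67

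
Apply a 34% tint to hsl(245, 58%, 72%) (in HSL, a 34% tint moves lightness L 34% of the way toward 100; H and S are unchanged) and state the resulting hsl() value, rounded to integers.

L moves 34% from 72 toward 100: 72 + 9.52 = 81.52 → 82.
H and S are unchanged.

hsl(245, 58%, 82%)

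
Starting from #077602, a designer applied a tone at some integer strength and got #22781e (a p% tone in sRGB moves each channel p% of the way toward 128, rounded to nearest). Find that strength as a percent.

#077602 is rgb(7, 118, 2); #22781e is rgb(34, 120, 30).
On the B channel (widest range): 30 ≈ 2 + (p/100)(128 − 2), so p ≈ 100×(30 − 2)/(128 − 2) = 2800/126 = 22.22.
p = 22 reproduces all three channels after rounding.

22%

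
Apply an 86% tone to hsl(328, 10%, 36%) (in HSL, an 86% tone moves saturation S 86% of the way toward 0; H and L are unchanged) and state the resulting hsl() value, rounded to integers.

hsl(328, 1%, 36%)

S moves 86% from 10 toward 0: 10 − 8.6 = 1.4 → 1.
H and L are unchanged.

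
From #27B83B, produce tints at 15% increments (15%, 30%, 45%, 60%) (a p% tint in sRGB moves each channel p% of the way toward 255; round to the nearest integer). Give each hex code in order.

#47C358, #68CD76, #88D893, #A9E3B1

#27B83B is rgb(39, 184, 59).
15%: (39 + 32.4 = 71.4→71, 184 + 10.65 = 194.65→195, 59 + 29.4 = 88.4→88) → #47C358
30%: (39 + 64.8 = 103.8→104, 184 + 21.3 = 205.3→205, 59 + 58.8 = 117.8→118) → #68CD76
45%: (39 + 97.2 = 136.2→136, 184 + 31.95 = 215.95→216, 59 + 88.2 = 147.2→147) → #88D893
60%: (39 + 129.6 = 168.6→169, 184 + 42.6 = 226.6→227, 59 + 117.6 = 176.6→177) → #A9E3B1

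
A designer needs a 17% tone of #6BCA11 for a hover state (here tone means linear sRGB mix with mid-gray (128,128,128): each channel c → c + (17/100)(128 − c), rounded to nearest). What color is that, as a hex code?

#6FBD24

#6BCA11 is rgb(107, 202, 17).
A 17% tone moves each channel 17% toward 128:
  R: 107 + 3.57 = 110.57 → 111
  G: 202 − 12.58 = 189.42 → 189
  B: 17 + 0.17×(128−17) = 17 + 18.87 = 35.87 → 36
rgb(111, 189, 36) = #6FBD24.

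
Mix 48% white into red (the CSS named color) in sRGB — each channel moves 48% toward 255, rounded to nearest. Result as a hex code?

CSS red is rgb(255, 0, 0).
Per channel, c → c + 0.48(255 − c):
  R: 255 + 0.48×(255−255) = 255 + 0 = 255 → 255
  G: 0 + 0.48×(255−0) = 0 + 122.4 = 122.4 → 122
  B: 0 + 0.48×(255−0) = 0 + 122.4 = 122.4 → 122
rgb(255, 122, 122) = #FF7A7A.

#FF7A7A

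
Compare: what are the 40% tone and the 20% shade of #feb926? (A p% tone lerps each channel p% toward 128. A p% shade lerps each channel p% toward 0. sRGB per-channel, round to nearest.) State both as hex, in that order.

#cca24a, #cb941e

#feb926 is rgb(254, 185, 38).
40% tone:
  R: 254 + 0.4×(128−254) = 254 − 50.4 = 203.6 → 204
  G: 185 − 22.8 = 162.2 → 162
  B: 38 + 0.4×(128−38) = 38 + 36 = 74 → 74
  → #cca24a
20% shade:
  R: 254 + 0.2×(0−254) = 254 − 50.8 = 203.2 → 203
  G: 185 − 37 = 148 → 148
  B: 38 + 0.2×(0−38) = 38 − 7.6 = 30.4 → 30
  → #cb941e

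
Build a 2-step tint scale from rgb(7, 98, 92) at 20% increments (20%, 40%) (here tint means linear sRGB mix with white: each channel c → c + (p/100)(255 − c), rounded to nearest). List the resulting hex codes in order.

#39817D, #6AA19D

20%: (7 + 49.6 = 56.6→57, 98 + 31.4 = 129.4→129, 92 + 32.6 = 124.6→125) → #39817D
40%: (7 + 99.2 = 106.2→106, 98 + 62.8 = 160.8→161, 92 + 65.2 = 157.2→157) → #6AA19D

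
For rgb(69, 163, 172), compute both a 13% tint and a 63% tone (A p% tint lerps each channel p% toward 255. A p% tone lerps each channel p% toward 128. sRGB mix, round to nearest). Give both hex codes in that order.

13% tint:
  R: 69 + 0.13×(255−69) = 69 + 24.18 = 93.18 → 93
  G: 163 + 0.13×(255−163) = 163 + 11.96 = 174.96 → 175
  B: 172 + 0.13×(255−172) = 172 + 10.79 = 182.79 → 183
  → #5dafb7
63% tone:
  R: 69 + 0.63×(128−69) = 69 + 37.17 = 106.17 → 106
  G: 163 + 0.63×(128−163) = 163 − 22.05 = 140.95 → 141
  B: 172 − 27.72 = 144.28 → 144
  → #6a8d90

#5dafb7, #6a8d90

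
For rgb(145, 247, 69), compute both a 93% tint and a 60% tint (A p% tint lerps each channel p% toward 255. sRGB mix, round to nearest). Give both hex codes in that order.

#f7fef2, #d3fcb5

93% tint:
  R: 145 + 0.93×(255−145) = 145 + 102.3 = 247.3 → 247
  G: 247 + 7.44 = 254.44 → 254
  B: 69 + 0.93×(255−69) = 69 + 172.98 = 241.98 → 242
  → #f7fef2
60% tint:
  R: 145 + 66 = 211 → 211
  G: 247 + 4.8 = 251.8 → 252
  B: 69 + 111.6 = 180.6 → 181
  → #d3fcb5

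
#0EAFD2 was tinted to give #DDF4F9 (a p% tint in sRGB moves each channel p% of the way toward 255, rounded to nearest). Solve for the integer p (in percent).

86%

#0EAFD2 is rgb(14, 175, 210); #DDF4F9 is rgb(221, 244, 249).
On the R channel (widest range): 221 ≈ 14 + (p/100)(255 − 14), so p ≈ 100×(221 − 14)/(255 − 14) = 20700/241 = 85.89.
p = 86 reproduces all three channels after rounding.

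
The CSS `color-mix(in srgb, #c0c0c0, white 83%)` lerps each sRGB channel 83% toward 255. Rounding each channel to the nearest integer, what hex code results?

#c0c0c0 is rgb(192, 192, 192).
Per channel, c → c + 0.83(255 − c):
  R: 192 + 0.83×(255−192) = 192 + 52.29 = 244.29 → 244
  G: 192 + 0.83×(255−192) = 192 + 52.29 = 244.29 → 244
  B: 192 + 52.29 = 244.29 → 244
rgb(244, 244, 244) = #f4f4f4.

#f4f4f4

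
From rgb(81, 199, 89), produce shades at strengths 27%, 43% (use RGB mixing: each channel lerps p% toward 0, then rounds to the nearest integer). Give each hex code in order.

27%: (81 − 21.87 = 59.13→59, 199 − 53.73 = 145.27→145, 89 − 24.03 = 64.97→65) → #3B9141
43%: (81 − 34.83 = 46.17→46, 199 − 85.57 = 113.43→113, 89 − 38.27 = 50.73→51) → #2E7133

#3B9141, #2E7133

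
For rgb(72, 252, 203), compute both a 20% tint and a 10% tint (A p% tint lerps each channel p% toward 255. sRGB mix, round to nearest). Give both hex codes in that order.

#6dfdd5, #5afcd0

20% tint:
  R: 72 + 0.2×(255−72) = 72 + 36.6 = 108.6 → 109
  G: 252 + 0.2×(255−252) = 252 + 0.6 = 252.6 → 253
  B: 203 + 0.2×(255−203) = 203 + 10.4 = 213.4 → 213
  → #6dfdd5
10% tint:
  R: 72 + 0.1×(255−72) = 72 + 18.3 = 90.3 → 90
  G: 252 + 0.3 = 252.3 → 252
  B: 203 + 5.2 = 208.2 → 208
  → #5afcd0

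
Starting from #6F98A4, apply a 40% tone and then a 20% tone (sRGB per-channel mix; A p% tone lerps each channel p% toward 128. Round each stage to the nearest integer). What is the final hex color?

#6F98A4 is rgb(111, 152, 164).
Per channel, c → c + 0.4(128 − c):
  R: 111 + 0.4×(128−111) = 111 + 6.8 = 117.8 → 118
  G: 152 + 0.4×(128−152) = 152 − 9.6 = 142.4 → 142
  B: 164 + 0.4×(128−164) = 164 − 14.4 = 149.6 → 150
After the tone: rgb(118, 142, 150) = #768E96.
A 20% tone moves each channel 20% toward 128:
  R: 118 + 0.2×(128−118) = 118 + 2 = 120 → 120
  G: 142 + 0.2×(128−142) = 142 − 2.8 = 139.2 → 139
  B: 150 + 0.2×(128−150) = 150 − 4.4 = 145.6 → 146
rgb(120, 139, 146) = #788B92.

#788B92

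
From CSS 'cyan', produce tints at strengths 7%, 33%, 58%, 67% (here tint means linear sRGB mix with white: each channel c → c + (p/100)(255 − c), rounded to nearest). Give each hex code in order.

CSS cyan is rgb(0, 255, 255).
7%: (0 + 17.85 = 17.85→18, 255→255, 255→255) → #12ffff
33%: (0 + 84.15 = 84.15→84, 255→255, 255→255) → #54ffff
58%: (0 + 147.9 = 147.9→148, 255→255, 255→255) → #94ffff
67%: (0 + 170.85 = 170.85→171, 255→255, 255→255) → #abffff

#12ffff, #54ffff, #94ffff, #abffff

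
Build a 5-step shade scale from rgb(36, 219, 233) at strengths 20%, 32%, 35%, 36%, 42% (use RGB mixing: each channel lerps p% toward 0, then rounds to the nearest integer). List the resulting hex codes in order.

#1DAFBA, #18959E, #178E97, #178C95, #157F87

20%: (36 − 7.2 = 28.8→29, 219 − 43.8 = 175.2→175, 233 − 46.6 = 186.4→186) → #1DAFBA
32%: (36 − 11.52 = 24.48→24, 219 − 70.08 = 148.92→149, 233 − 74.56 = 158.44→158) → #18959E
35%: (36 − 12.6 = 23.4→23, 219 − 76.65 = 142.35→142, 233 − 81.55 = 151.45→151) → #178E97
36%: (36 − 12.96 = 23.04→23, 219 − 78.84 = 140.16→140, 233 − 83.88 = 149.12→149) → #178C95
42%: (36 − 15.12 = 20.88→21, 219 − 91.98 = 127.02→127, 233 − 97.86 = 135.14→135) → #157F87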